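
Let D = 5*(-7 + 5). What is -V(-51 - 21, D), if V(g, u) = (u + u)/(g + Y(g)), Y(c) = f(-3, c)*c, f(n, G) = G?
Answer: 5/1278 ≈ 0.0039124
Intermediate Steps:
D = -10 (D = 5*(-2) = -10)
Y(c) = c² (Y(c) = c*c = c²)
V(g, u) = 2*u/(g + g²) (V(g, u) = (u + u)/(g + g²) = (2*u)/(g + g²) = 2*u/(g + g²))
-V(-51 - 21, D) = -2*(-10)/((-51 - 21)*(1 + (-51 - 21))) = -2*(-10)/((-72)*(1 - 72)) = -2*(-10)*(-1)/(72*(-71)) = -2*(-10)*(-1)*(-1)/(72*71) = -1*(-5/1278) = 5/1278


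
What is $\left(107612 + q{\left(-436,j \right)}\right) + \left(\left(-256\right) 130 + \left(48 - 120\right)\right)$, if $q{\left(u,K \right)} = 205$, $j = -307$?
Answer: $74465$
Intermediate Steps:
$\left(107612 + q{\left(-436,j \right)}\right) + \left(\left(-256\right) 130 + \left(48 - 120\right)\right) = \left(107612 + 205\right) + \left(\left(-256\right) 130 + \left(48 - 120\right)\right) = 107817 + \left(-33280 + \left(48 - 120\right)\right) = 107817 - 33352 = 74465$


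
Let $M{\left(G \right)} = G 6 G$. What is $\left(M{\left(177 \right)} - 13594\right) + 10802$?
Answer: $185182$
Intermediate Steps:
$M{\left(G \right)} = 6 G^{2}$ ($M{\left(G \right)} = 6 G G = 6 G^{2}$)
$\left(M{\left(177 \right)} - 13594\right) + 10802 = \left(6 \cdot 177^{2} - 13594\right) + 10802 = \left(6 \cdot 31329 - 13594\right) + 10802 = \left(187974 - 13594\right) + 10802 = 174380 + 10802 = 185182$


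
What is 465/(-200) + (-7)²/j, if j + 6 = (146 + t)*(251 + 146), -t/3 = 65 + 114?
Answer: -14438629/6209320 ≈ -2.3253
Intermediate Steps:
t = -537 (t = -3*(65 + 114) = -3*179 = -537)
j = -155233 (j = -6 + (146 - 537)*(251 + 146) = -6 - 391*397 = -6 - 155227 = -155233)
465/(-200) + (-7)²/j = 465/(-200) + (-7)²/(-155233) = 465*(-1/200) + 49*(-1/155233) = -93/40 - 49/155233 = -14438629/6209320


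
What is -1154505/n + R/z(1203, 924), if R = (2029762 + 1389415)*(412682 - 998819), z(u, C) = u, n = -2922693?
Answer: -650820779142015338/390666631 ≈ -1.6659e+9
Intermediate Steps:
R = -2004106149249 (R = 3419177*(-586137) = -2004106149249)
-1154505/n + R/z(1203, 924) = -1154505/(-2922693) - 2004106149249/1203 = -1154505*(-1/2922693) - 2004106149249*1/1203 = 384835/974231 - 668035383083/401 = -650820779142015338/390666631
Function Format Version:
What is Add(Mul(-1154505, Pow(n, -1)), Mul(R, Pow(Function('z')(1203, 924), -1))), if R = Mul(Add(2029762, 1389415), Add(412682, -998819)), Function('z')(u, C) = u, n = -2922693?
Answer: Rational(-650820779142015338, 390666631) ≈ -1.6659e+9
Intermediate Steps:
R = -2004106149249 (R = Mul(3419177, -586137) = -2004106149249)
Add(Mul(-1154505, Pow(n, -1)), Mul(R, Pow(Function('z')(1203, 924), -1))) = Add(Mul(-1154505, Pow(-2922693, -1)), Mul(-2004106149249, Pow(1203, -1))) = Add(Mul(-1154505, Rational(-1, 2922693)), Mul(-2004106149249, Rational(1, 1203))) = Add(Rational(384835, 974231), Rational(-668035383083, 401)) = Rational(-650820779142015338, 390666631)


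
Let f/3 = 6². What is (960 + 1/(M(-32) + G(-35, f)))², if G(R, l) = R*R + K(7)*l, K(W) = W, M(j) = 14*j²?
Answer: 245370952391041/266244489 ≈ 9.2160e+5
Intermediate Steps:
f = 108 (f = 3*6² = 3*36 = 108)
G(R, l) = R² + 7*l (G(R, l) = R*R + 7*l = R² + 7*l)
(960 + 1/(M(-32) + G(-35, f)))² = (960 + 1/(14*(-32)² + ((-35)² + 7*108)))² = (960 + 1/(14*1024 + (1225 + 756)))² = (960 + 1/(14336 + 1981))² = (960 + 1/16317)² = (15664321/16317)² = 245370952391041/266244489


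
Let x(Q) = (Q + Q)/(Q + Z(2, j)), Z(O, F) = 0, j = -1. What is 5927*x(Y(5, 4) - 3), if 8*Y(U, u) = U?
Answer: 11854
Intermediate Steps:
Y(U, u) = U/8
x(Q) = 2 (x(Q) = (Q + Q)/(Q + 0) = (2*Q)/Q = 2)
5927*x(Y(5, 4) - 3) = 5927*2 = 11854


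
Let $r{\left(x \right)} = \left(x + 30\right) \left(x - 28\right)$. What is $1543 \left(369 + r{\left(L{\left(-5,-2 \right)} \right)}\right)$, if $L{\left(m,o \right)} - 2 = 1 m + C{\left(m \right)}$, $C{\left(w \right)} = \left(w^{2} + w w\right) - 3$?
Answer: $2396279$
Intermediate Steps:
$C{\left(w \right)} = -3 + 2 w^{2}$ ($C{\left(w \right)} = \left(w^{2} + w^{2}\right) - 3 = 2 w^{2} - 3 = -3 + 2 w^{2}$)
$L{\left(m,o \right)} = -1 + m + 2 m^{2}$ ($L{\left(m,o \right)} = 2 + \left(1 m + \left(-3 + 2 m^{2}\right)\right) = 2 + \left(m + \left(-3 + 2 m^{2}\right)\right) = 2 + \left(-3 + m + 2 m^{2}\right) = -1 + m + 2 m^{2}$)
$r{\left(x \right)} = \left(-28 + x\right) \left(30 + x\right)$ ($r{\left(x \right)} = \left(30 + x\right) \left(-28 + x\right) = \left(-28 + x\right) \left(30 + x\right)$)
$1543 \left(369 + r{\left(L{\left(-5,-2 \right)} \right)}\right) = 1543 \left(369 + \left(-840 + \left(-1 - 5 + 2 \left(-5\right)^{2}\right)^{2} + 2 \left(-1 - 5 + 2 \left(-5\right)^{2}\right)\right)\right) = 1543 \left(369 + \left(-840 + \left(-1 - 5 + 2 \cdot 25\right)^{2} + 2 \left(-1 - 5 + 2 \cdot 25\right)\right)\right) = 1543 \left(369 + \left(-840 + \left(-1 - 5 + 50\right)^{2} + 2 \left(-1 - 5 + 50\right)\right)\right) = 1543 \left(369 + \left(-840 + 44^{2} + 2 \cdot 44\right)\right) = 1543 \left(369 + \left(-840 + 1936 + 88\right)\right) = 1543 \left(369 + 1184\right) = 1543 \cdot 1553 = 2396279$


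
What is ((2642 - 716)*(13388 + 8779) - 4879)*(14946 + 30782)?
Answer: 1952071754464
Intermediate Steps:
((2642 - 716)*(13388 + 8779) - 4879)*(14946 + 30782) = (1926*22167 - 4879)*45728 = (42693642 - 4879)*45728 = 42688763*45728 = 1952071754464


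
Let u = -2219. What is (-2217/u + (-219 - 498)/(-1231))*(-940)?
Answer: -4060941000/2731589 ≈ -1486.7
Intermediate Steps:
(-2217/u + (-219 - 498)/(-1231))*(-940) = (-2217/(-2219) + (-219 - 498)/(-1231))*(-940) = (-2217*(-1/2219) - 717*(-1/1231))*(-940) = (2217/2219 + 717/1231)*(-940) = (4320150/2731589)*(-940) = -4060941000/2731589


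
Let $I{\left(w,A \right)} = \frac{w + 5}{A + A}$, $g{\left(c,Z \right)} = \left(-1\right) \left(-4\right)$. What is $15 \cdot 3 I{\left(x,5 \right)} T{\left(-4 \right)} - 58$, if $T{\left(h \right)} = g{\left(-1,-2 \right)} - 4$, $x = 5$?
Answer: $-58$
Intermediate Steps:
$g{\left(c,Z \right)} = 4$
$I{\left(w,A \right)} = \frac{5 + w}{2 A}$
$T{\left(h \right)} = 0$ ($T{\left(h \right)} = 4 - 4 = 0$)
$15 \cdot 3 I{\left(x,5 \right)} T{\left(-4 \right)} - 58 = 15 \cdot 3 \frac{5 + 5}{2 \cdot 5} \cdot 0 - 58 = 15 \cdot 3 \cdot \frac{1}{2} \cdot \frac{1}{5} \cdot 10 \cdot 0 - 58 = 15 \cdot 3 \cdot 1 \cdot 0 - 58 = 15 \cdot 3 \cdot 0 - 58 = 15 \cdot 0 - 58 = 0 - 58 = -58$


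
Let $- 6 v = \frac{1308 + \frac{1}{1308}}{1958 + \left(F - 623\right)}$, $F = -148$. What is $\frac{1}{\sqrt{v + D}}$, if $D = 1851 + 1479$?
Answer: $\frac{6 \sqrt{8026703235896690}}{31019157215} \approx 0.01733$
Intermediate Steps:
$v = - \frac{1710865}{9315576}$ ($v = - \frac{\left(1308 + \frac{1}{1308}\right) \frac{1}{1958 - 771}}{6} = - \frac{\frac{1710865}{1308} \cdot \frac{1}{1187}}{6} = \left(- \frac{1}{6}\right) \frac{1710865}{1552596} = - \frac{1710865}{9315576} \approx -0.18366$)
$D = 3330$
$\frac{1}{\sqrt{v + D}} = \frac{1}{\sqrt{- \frac{1710865}{9315576} + 3330}} = \frac{1}{\sqrt{\frac{31019157215}{9315576}}} = \frac{1}{\frac{1}{1552596} \sqrt{8026703235896690}} = \frac{6 \sqrt{8026703235896690}}{31019157215}$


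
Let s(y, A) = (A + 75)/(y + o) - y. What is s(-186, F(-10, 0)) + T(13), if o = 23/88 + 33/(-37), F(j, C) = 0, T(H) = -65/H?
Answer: 109743889/607669 ≈ 180.60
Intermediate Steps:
o = -2053/3256 (o = 23*(1/88) + 33*(-1/37) = 23/88 - 33/37 = -2053/3256 ≈ -0.63053)
s(y, A) = -y + (75 + A)/(-2053/3256 + y) (s(y, A) = (A + 75)/(y - 2053/3256) - y = (75 + A)/(-2053/3256 + y) - y = -y + (75 + A)/(-2053/3256 + y))
s(-186, F(-10, 0)) + T(13) = (244200 - 3256*(-186)² + 2053*(-186) + 3256*0)/(-2053 + 3256*(-186)) - 65/13 = (244200 - 3256*34596 - 381858 + 0)/(-2053 - 605616) - 65*1/13 = (244200 - 112644576 - 381858 + 0)/(-607669) - 5 = -1/607669*(-112782234) - 5 = 112782234/607669 - 5 = 109743889/607669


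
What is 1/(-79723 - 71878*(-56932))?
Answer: 1/8630948132 ≈ 1.1586e-10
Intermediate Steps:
1/(-79723 - 71878*(-56932)) = -1/56932/(-151601) = -1/151601*(-1/56932) = 1/8630948132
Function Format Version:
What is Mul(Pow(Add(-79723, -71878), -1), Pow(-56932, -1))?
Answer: Rational(1, 8630948132) ≈ 1.1586e-10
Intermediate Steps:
Mul(Pow(Add(-79723, -71878), -1), Pow(-56932, -1)) = Mul(Pow(-151601, -1), Rational(-1, 56932)) = Mul(Rational(-1, 151601), Rational(-1, 56932)) = Rational(1, 8630948132)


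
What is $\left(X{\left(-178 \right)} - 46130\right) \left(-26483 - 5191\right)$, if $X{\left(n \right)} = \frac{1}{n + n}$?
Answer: $\frac{260079664197}{178} \approx 1.4611 \cdot 10^{9}$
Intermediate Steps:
$X{\left(n \right)} = \frac{1}{2 n}$
$\left(X{\left(-178 \right)} - 46130\right) \left(-26483 - 5191\right) = \left(\frac{1}{2 \left(-178\right)} - 46130\right) \left(-26483 - 5191\right) = \left(\frac{1}{2} \left(- \frac{1}{178}\right) - 46130\right) \left(-31674\right) = \left(- \frac{1}{356} - 46130\right) \left(-31674\right) = \left(- \frac{16422281}{356}\right) \left(-31674\right) = \frac{260079664197}{178}$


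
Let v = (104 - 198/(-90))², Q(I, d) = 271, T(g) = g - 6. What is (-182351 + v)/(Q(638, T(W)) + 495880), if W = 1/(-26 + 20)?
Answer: -4276814/12403775 ≈ -0.34480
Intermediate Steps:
W = -⅙ (W = 1/(-6) = -⅙ ≈ -0.16667)
T(g) = -6 + g
v = 281961/25 (v = (104 - 198*(-1/90))² = (104 + 11/5)² = (531/5)² = 281961/25 ≈ 11278.)
(-182351 + v)/(Q(638, T(W)) + 495880) = (-182351 + 281961/25)/(271 + 495880) = -4276814/25/496151 = -4276814/25*1/496151 = -4276814/12403775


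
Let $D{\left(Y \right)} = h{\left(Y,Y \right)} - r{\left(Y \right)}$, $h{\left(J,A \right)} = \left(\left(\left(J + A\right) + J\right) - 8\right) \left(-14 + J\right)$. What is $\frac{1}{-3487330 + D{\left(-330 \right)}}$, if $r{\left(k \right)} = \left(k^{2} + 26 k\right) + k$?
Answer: $- \frac{1}{3244008} \approx -3.0826 \cdot 10^{-7}$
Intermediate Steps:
$r{\left(k \right)} = k^{2} + 27 k$
$h{\left(J,A \right)} = \left(-14 + J\right) \left(-8 + A + 2 J\right)$ ($h{\left(J,A \right)} = \left(\left(\left(A + J\right) + J\right) - 8\right) \left(-14 + J\right) = \left(\left(A + 2 J\right) - 8\right) \left(-14 + J\right) = \left(-8 + A + 2 J\right) \left(-14 + J\right) = \left(-14 + J\right) \left(-8 + A + 2 J\right)$)
$D{\left(Y \right)} = 112 - 50 Y + 3 Y^{2} - Y \left(27 + Y\right)$ ($D{\left(Y \right)} = \left(112 - 36 Y - 14 Y + 2 Y^{2} + Y Y\right) - Y \left(27 + Y\right) = \left(112 - 36 Y - 14 Y + 2 Y^{2} + Y^{2}\right) - Y \left(27 + Y\right) = \left(112 - 50 Y + 3 Y^{2}\right) - Y \left(27 + Y\right) = 112 - 50 Y + 3 Y^{2} - Y \left(27 + Y\right)$)
$\frac{1}{-3487330 + D{\left(-330 \right)}} = \frac{1}{-3487330 + \left(112 - -25410 + 2 \left(-330\right)^{2}\right)} = \frac{1}{-3487330 + \left(112 + 25410 + 2 \cdot 108900\right)} = \frac{1}{-3487330 + \left(112 + 25410 + 217800\right)} = \frac{1}{-3487330 + 243322} = \frac{1}{-3244008} = - \frac{1}{3244008}$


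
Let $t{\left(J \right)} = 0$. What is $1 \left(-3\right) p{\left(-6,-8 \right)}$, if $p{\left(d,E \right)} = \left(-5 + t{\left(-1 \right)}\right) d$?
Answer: $-90$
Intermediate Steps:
$p{\left(d,E \right)} = - 5 d$ ($p{\left(d,E \right)} = \left(-5 + 0\right) d = - 5 d$)
$1 \left(-3\right) p{\left(-6,-8 \right)} = 1 \left(-3\right) \left(\left(-5\right) \left(-6\right)\right) = \left(-3\right) 30 = -90$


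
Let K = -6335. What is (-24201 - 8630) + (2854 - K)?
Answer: -23642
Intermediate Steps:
(-24201 - 8630) + (2854 - K) = (-24201 - 8630) + (2854 - 1*(-6335)) = -32831 + (2854 + 6335) = -32831 + 9189 = -23642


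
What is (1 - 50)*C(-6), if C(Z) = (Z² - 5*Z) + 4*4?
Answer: -4018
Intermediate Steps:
C(Z) = 16 + Z² - 5*Z (C(Z) = (Z² - 5*Z) + 16 = 16 + Z² - 5*Z)
(1 - 50)*C(-6) = (1 - 50)*(16 + (-6)² - 5*(-6)) = -49*(16 + 36 + 30) = -49*82 = -4018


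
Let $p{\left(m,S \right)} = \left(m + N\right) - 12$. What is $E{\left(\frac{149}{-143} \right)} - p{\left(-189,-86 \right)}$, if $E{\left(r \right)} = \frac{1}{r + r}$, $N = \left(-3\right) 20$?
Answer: $\frac{77635}{298} \approx 260.52$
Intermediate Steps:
$N = -60$
$p{\left(m,S \right)} = -72 + m$ ($p{\left(m,S \right)} = \left(m - 60\right) - 12 = \left(-60 + m\right) - 12 = -72 + m$)
$E{\left(r \right)} = \frac{1}{2 r}$
$E{\left(\frac{149}{-143} \right)} - p{\left(-189,-86 \right)} = \frac{1}{2 \frac{149}{-143}} - \left(-72 - 189\right) = \frac{1}{2 \cdot 149 \left(- \frac{1}{143}\right)} - -261 = \frac{1}{2 \left(- \frac{149}{143}\right)} + 261 = \frac{1}{2} \left(- \frac{143}{149}\right) + 261 = - \frac{143}{298} + 261 = \frac{77635}{298}$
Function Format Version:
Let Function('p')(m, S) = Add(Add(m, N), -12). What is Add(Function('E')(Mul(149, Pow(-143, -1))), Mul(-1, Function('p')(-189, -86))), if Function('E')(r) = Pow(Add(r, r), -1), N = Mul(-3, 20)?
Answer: Rational(77635, 298) ≈ 260.52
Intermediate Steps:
N = -60
Function('p')(m, S) = Add(-72, m) (Function('p')(m, S) = Add(Add(m, -60), -12) = Add(Add(-60, m), -12) = Add(-72, m))
Function('E')(r) = Mul(Rational(1, 2), Pow(r, -1)) (Function('E')(r) = Pow(Mul(2, r), -1) = Mul(Rational(1, 2), Pow(r, -1)))
Add(Function('E')(Mul(149, Pow(-143, -1))), Mul(-1, Function('p')(-189, -86))) = Add(Mul(Rational(1, 2), Pow(Mul(149, Pow(-143, -1)), -1)), Mul(-1, Add(-72, -189))) = Add(Mul(Rational(1, 2), Pow(Mul(149, Rational(-1, 143)), -1)), Mul(-1, -261)) = Add(Mul(Rational(1, 2), Pow(Rational(-149, 143), -1)), 261) = Add(Mul(Rational(1, 2), Rational(-143, 149)), 261) = Add(Rational(-143, 298), 261) = Rational(77635, 298)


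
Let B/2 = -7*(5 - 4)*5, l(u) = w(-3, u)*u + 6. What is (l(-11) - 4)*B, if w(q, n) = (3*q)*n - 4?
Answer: 73010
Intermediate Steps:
w(q, n) = -4 + 3*n*q (w(q, n) = 3*n*q - 4 = -4 + 3*n*q)
l(u) = 6 + u*(-4 - 9*u) (l(u) = (-4 + 3*u*(-3))*u + 6 = (-4 - 9*u)*u + 6 = u*(-4 - 9*u) + 6 = 6 + u*(-4 - 9*u))
B = -70 (B = 2*(-7*(5 - 4)*5) = 2*(-7*5) = 2*(-35) = -70)
(l(-11) - 4)*B = ((6 - 1*(-11)*(4 + 9*(-11))) - 4)*(-70) = ((6 - 1*(-11)*(4 - 99)) - 4)*(-70) = ((6 - 1*(-11)*(-95)) - 4)*(-70) = ((6 - 1045) - 4)*(-70) = (-1039 - 4)*(-70) = -1043*(-70) = 73010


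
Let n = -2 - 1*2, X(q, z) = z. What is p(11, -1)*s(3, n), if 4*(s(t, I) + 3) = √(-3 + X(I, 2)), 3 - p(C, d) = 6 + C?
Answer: 42 - 7*I/2 ≈ 42.0 - 3.5*I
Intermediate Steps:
p(C, d) = -3 - C (p(C, d) = 3 - (6 + C) = 3 + (-6 - C) = -3 - C)
n = -4 (n = -2 - 2 = -4)
s(t, I) = -3 + I/4 (s(t, I) = -3 + √(-3 + 2)/4 = -3 + √(-1)/4 = -3 + I/4)
p(11, -1)*s(3, n) = (-3 - 1*11)*(-3 + I/4) = (-3 - 11)*(-3 + I/4) = -14*(-3 + I/4) = 42 - 7*I/2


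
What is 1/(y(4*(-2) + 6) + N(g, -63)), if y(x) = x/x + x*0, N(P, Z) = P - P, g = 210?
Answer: 1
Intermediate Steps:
N(P, Z) = 0
y(x) = 1 (y(x) = 1 + 0 = 1)
1/(y(4*(-2) + 6) + N(g, -63)) = 1/(1 + 0) = 1/1 = 1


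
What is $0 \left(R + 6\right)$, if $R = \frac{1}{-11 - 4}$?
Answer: $0$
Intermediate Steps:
$R = - \frac{1}{15}$ ($R = \frac{1}{-15} = - \frac{1}{15} \approx -0.066667$)
$0 \left(R + 6\right) = 0 \left(- \frac{1}{15} + 6\right) = 0 \cdot \frac{89}{15} = 0$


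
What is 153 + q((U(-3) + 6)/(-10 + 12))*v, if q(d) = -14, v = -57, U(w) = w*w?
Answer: 951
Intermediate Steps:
U(w) = w²
153 + q((U(-3) + 6)/(-10 + 12))*v = 153 - 14*(-57) = 153 + 798 = 951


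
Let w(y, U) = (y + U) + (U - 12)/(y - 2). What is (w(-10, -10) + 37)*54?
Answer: 1017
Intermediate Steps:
w(y, U) = U + y + (-12 + U)/(-2 + y) (w(y, U) = (U + y) + (-12 + U)/(-2 + y) = U + y + (-12 + U)/(-2 + y))
(w(-10, -10) + 37)*54 = ((-12 + (-10)² - 1*(-10) - 2*(-10) - 10*(-10))/(-2 - 10) + 37)*54 = ((-12 + 100 + 10 + 20 + 100)/(-12) + 37)*54 = (-1/12*218 + 37)*54 = (-109/6 + 37)*54 = (113/6)*54 = 1017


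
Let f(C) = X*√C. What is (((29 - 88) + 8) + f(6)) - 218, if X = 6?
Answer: -269 + 6*√6 ≈ -254.30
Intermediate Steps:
f(C) = 6*√C
(((29 - 88) + 8) + f(6)) - 218 = (((29 - 88) + 8) + 6*√6) - 218 = ((-59 + 8) + 6*√6) - 218 = (-51 + 6*√6) - 218 = -269 + 6*√6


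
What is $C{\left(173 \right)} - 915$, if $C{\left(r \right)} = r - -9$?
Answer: $-733$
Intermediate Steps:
$C{\left(r \right)} = 9 + r$ ($C{\left(r \right)} = r + 9 = 9 + r$)
$C{\left(173 \right)} - 915 = \left(9 + 173\right) - 915 = 182 - 915 = -733$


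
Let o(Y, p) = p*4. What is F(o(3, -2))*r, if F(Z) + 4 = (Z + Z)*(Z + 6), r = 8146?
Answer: 228088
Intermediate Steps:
o(Y, p) = 4*p
F(Z) = -4 + 2*Z*(6 + Z) (F(Z) = -4 + (Z + Z)*(Z + 6) = -4 + (2*Z)*(6 + Z) = -4 + 2*Z*(6 + Z))
F(o(3, -2))*r = (-4 + 2*(4*(-2))**2 + 12*(4*(-2)))*8146 = (-4 + 2*(-8)**2 + 12*(-8))*8146 = (-4 + 2*64 - 96)*8146 = (-4 + 128 - 96)*8146 = 28*8146 = 228088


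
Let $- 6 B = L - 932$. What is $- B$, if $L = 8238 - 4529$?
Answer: $\frac{2777}{6} \approx 462.83$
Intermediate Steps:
$L = 3709$ ($L = 8238 - 4529 = 3709$)
$B = - \frac{2777}{6}$ ($B = - \frac{3709 - 932}{6} = \left(- \frac{1}{6}\right) 2777 = - \frac{2777}{6} \approx -462.83$)
$- B = \left(-1\right) \left(- \frac{2777}{6}\right) = \frac{2777}{6}$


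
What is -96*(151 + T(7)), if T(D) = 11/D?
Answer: -102528/7 ≈ -14647.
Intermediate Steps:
-96*(151 + T(7)) = -96*(151 + 11/7) = -96*1068/7 = -102528/7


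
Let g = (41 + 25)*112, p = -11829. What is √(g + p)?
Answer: 3*I*√493 ≈ 66.611*I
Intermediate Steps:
g = 7392 (g = 66*112 = 7392)
√(g + p) = √(7392 - 11829) = √(-4437) = 3*I*√493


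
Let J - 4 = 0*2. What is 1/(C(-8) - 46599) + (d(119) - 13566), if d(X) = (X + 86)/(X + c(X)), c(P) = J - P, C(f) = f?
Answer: -2519527817/186428 ≈ -13515.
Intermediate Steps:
J = 4 (J = 4 + 0*2 = 4 + 0 = 4)
c(P) = 4 - P
d(X) = 43/2 + X/4 (d(X) = (X + 86)/(X + (4 - X)) = (86 + X)/4 = (86 + X)*(¼) = 43/2 + X/4)
1/(C(-8) - 46599) + (d(119) - 13566) = 1/(-8 - 46599) + ((43/2 + (¼)*119) - 13566) = 1/(-46607) + ((43/2 + 119/4) - 13566) = -1/46607 + (205/4 - 13566) = -1/46607 - 54059/4 = -2519527817/186428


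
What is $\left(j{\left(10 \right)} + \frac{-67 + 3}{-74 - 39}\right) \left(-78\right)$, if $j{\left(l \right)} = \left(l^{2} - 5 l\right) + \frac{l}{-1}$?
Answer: $- \frac{357552}{113} \approx -3164.2$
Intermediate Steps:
$j{\left(l \right)} = l^{2} - 6 l$ ($j{\left(l \right)} = \left(l^{2} - 5 l\right) + l \left(-1\right) = \left(l^{2} - 5 l\right) - l = l^{2} - 6 l$)
$\left(j{\left(10 \right)} + \frac{-67 + 3}{-74 - 39}\right) \left(-78\right) = \left(10 \left(-6 + 10\right) + \frac{-67 + 3}{-74 - 39}\right) \left(-78\right) = \left(10 \cdot 4 - \frac{64}{-113}\right) \left(-78\right) = \left(40 - - \frac{64}{113}\right) \left(-78\right) = \left(40 + \frac{64}{113}\right) \left(-78\right) = \frac{4584}{113} \left(-78\right) = - \frac{357552}{113}$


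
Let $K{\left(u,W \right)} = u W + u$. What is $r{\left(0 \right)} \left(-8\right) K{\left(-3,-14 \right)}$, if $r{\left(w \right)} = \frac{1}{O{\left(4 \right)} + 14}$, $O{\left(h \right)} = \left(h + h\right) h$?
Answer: $- \frac{156}{23} \approx -6.7826$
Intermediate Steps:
$O{\left(h \right)} = 2 h^{2}$ ($O{\left(h \right)} = 2 h h = 2 h^{2}$)
$K{\left(u,W \right)} = u + W u$ ($K{\left(u,W \right)} = W u + u = u + W u$)
$r{\left(w \right)} = \frac{1}{46}$ ($r{\left(w \right)} = \frac{1}{2 \cdot 4^{2} + 14} = \frac{1}{2 \cdot 16 + 14} = \frac{1}{32 + 14} = \frac{1}{46}$)
$r{\left(0 \right)} \left(-8\right) K{\left(-3,-14 \right)} = \frac{1}{46} \left(-8\right) \left(- 3 \left(1 - 14\right)\right) = - \frac{4 \left(\left(-3\right) \left(-13\right)\right)}{23} = \left(- \frac{4}{23}\right) 39 = - \frac{156}{23}$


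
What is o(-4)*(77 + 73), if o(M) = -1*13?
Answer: -1950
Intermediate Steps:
o(M) = -13
o(-4)*(77 + 73) = -13*(77 + 73) = -13*150 = -1950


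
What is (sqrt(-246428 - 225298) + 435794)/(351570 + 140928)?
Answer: 217897/246249 + I*sqrt(52414)/164166 ≈ 0.88486 + 0.0013946*I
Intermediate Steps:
(sqrt(-246428 - 225298) + 435794)/(351570 + 140928) = (sqrt(-471726) + 435794)/492498 = (3*I*sqrt(52414) + 435794)*(1/492498) = (435794 + 3*I*sqrt(52414))*(1/492498) = 217897/246249 + I*sqrt(52414)/164166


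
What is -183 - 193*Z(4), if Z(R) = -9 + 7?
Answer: 203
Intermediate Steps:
Z(R) = -2
-183 - 193*Z(4) = -183 - 193*(-2) = -183 + 386 = 203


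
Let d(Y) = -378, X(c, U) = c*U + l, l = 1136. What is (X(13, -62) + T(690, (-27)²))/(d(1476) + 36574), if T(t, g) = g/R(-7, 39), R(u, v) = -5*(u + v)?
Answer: 52071/5791360 ≈ 0.0089912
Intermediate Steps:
R(u, v) = -5*u - 5*v
X(c, U) = 1136 + U*c (X(c, U) = c*U + 1136 = U*c + 1136 = 1136 + U*c)
T(t, g) = -g/160 (T(t, g) = g/(-5*(-7) - 5*39) = g/(35 - 195) = g/(-160) = g*(-1/160) = -g/160)
(X(13, -62) + T(690, (-27)²))/(d(1476) + 36574) = ((1136 - 62*13) - 1/160*(-27)²)/(-378 + 36574) = ((1136 - 806) - 1/160*729)/36196 = (330 - 729/160)*(1/36196) = (52071/160)*(1/36196) = 52071/5791360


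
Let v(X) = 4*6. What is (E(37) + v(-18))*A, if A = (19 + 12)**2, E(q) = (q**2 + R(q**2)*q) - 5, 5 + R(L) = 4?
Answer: 1298311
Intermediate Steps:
v(X) = 24
R(L) = -1 (R(L) = -5 + 4 = -1)
E(q) = -5 + q**2 - q (E(q) = (q**2 - q) - 5 = -5 + q**2 - q)
A = 961 (A = 31**2 = 961)
(E(37) + v(-18))*A = ((-5 + 37**2 - 1*37) + 24)*961 = ((-5 + 1369 - 37) + 24)*961 = (1327 + 24)*961 = 1351*961 = 1298311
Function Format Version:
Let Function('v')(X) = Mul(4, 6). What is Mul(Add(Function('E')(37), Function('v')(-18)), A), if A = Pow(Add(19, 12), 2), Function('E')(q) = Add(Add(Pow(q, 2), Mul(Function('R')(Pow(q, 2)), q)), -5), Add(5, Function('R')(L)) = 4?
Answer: 1298311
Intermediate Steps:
Function('v')(X) = 24
Function('R')(L) = -1 (Function('R')(L) = Add(-5, 4) = -1)
Function('E')(q) = Add(-5, Pow(q, 2), Mul(-1, q)) (Function('E')(q) = Add(Add(Pow(q, 2), Mul(-1, q)), -5) = Add(-5, Pow(q, 2), Mul(-1, q)))
A = 961 (A = Pow(31, 2) = 961)
Mul(Add(Function('E')(37), Function('v')(-18)), A) = Mul(Add(Add(-5, Pow(37, 2), Mul(-1, 37)), 24), 961) = Mul(Add(Add(-5, 1369, -37), 24), 961) = Mul(Add(1327, 24), 961) = Mul(1351, 961) = 1298311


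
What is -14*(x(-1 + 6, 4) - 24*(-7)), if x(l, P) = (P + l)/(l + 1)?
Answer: -2373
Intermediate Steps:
x(l, P) = (P + l)/(1 + l)
-14*(x(-1 + 6, 4) - 24*(-7)) = -14*((4 + (-1 + 6))/(1 + (-1 + 6)) - 24*(-7)) = -14*((4 + 5)/(1 + 5) + 168) = -14*(9/6 + 168) = -14*((⅙)*9 + 168) = -14*(3/2 + 168) = -14*339/2 = -2373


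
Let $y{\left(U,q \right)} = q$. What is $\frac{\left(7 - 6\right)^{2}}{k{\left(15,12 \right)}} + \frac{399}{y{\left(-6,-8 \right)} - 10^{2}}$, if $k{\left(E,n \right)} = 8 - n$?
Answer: $- \frac{71}{18} \approx -3.9444$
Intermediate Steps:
$\frac{\left(7 - 6\right)^{2}}{k{\left(15,12 \right)}} + \frac{399}{y{\left(-6,-8 \right)} - 10^{2}} = \frac{\left(7 - 6\right)^{2}}{8 - 12} + \frac{399}{-8 - 10^{2}} = \frac{1^{2}}{8 - 12} + \frac{399}{-8 - 100} = 1 \frac{1}{-4} + \frac{399}{-8 - 100} = 1 \left(- \frac{1}{4}\right) + \frac{399}{-108} = - \frac{1}{4} + 399 \left(- \frac{1}{108}\right) = - \frac{1}{4} - \frac{133}{36} = - \frac{71}{18}$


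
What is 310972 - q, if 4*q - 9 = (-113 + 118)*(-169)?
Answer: 311181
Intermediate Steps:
q = -209 (q = 9/4 + ((-113 + 118)*(-169))/4 = 9/4 + (5*(-169))/4 = 9/4 + (¼)*(-845) = 9/4 - 845/4 = -209)
310972 - q = 310972 - 1*(-209) = 310972 + 209 = 311181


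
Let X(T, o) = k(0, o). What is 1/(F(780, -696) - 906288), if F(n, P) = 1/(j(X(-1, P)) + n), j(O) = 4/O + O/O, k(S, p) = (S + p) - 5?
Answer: -547477/496171834675 ≈ -1.1034e-6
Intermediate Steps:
k(S, p) = -5 + S + p
X(T, o) = -5 + o (X(T, o) = -5 + 0 + o = -5 + o)
j(O) = 1 + 4/O (j(O) = 4/O + 1 = 1 + 4/O)
F(n, P) = 1/(n + (-1 + P)/(-5 + P)) (F(n, P) = 1/((4 + (-5 + P))/(-5 + P) + n) = 1/((-1 + P)/(-5 + P) + n) = 1/(n + (-1 + P)/(-5 + P)))
1/(F(780, -696) - 906288) = 1/((-5 - 696)/(-1 - 696 + 780*(-5 - 696)) - 906288) = 1/(-701/(-1 - 696 + 780*(-701)) - 906288) = 1/(-701/(-1 - 696 - 546780) - 906288) = 1/(-701/(-547477) - 906288) = 1/(-1/547477*(-701) - 906288) = 1/(701/547477 - 906288) = 1/(-496171834675/547477) = -547477/496171834675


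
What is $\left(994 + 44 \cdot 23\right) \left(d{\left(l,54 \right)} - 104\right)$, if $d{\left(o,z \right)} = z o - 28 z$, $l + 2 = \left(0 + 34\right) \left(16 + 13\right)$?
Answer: $103349120$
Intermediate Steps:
$l = 984$ ($l = -2 + \left(0 + 34\right) \left(16 + 13\right) = -2 + 34 \cdot 29 = -2 + 986 = 984$)
$d{\left(o,z \right)} = - 28 z + o z$ ($d{\left(o,z \right)} = o z - 28 z = - 28 z + o z$)
$\left(994 + 44 \cdot 23\right) \left(d{\left(l,54 \right)} - 104\right) = \left(994 + 44 \cdot 23\right) \left(54 \left(-28 + 984\right) - 104\right) = \left(994 + 1012\right) \left(54 \cdot 956 - 104\right) = 2006 \left(51624 - 104\right) = 2006 \cdot 51520 = 103349120$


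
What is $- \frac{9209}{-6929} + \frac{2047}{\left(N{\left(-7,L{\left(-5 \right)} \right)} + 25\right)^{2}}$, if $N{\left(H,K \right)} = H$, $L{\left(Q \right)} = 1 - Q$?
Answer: $\frac{17167379}{2244996} \approx 7.6469$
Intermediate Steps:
$- \frac{9209}{-6929} + \frac{2047}{\left(N{\left(-7,L{\left(-5 \right)} \right)} + 25\right)^{2}} = - \frac{9209}{-6929} + \frac{2047}{\left(-7 + 25\right)^{2}} = \left(-9209\right) \left(- \frac{1}{6929}\right) + \frac{2047}{18^{2}} = \frac{9209}{6929} + \frac{2047}{324} = \frac{17167379}{2244996}$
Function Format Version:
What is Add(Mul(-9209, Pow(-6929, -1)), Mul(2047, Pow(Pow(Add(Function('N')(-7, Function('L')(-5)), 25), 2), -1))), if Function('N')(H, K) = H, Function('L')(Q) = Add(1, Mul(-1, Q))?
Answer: Rational(17167379, 2244996) ≈ 7.6469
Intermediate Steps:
Add(Mul(-9209, Pow(-6929, -1)), Mul(2047, Pow(Pow(Add(Function('N')(-7, Function('L')(-5)), 25), 2), -1))) = Add(Mul(-9209, Pow(-6929, -1)), Mul(2047, Pow(Pow(Add(-7, 25), 2), -1))) = Add(Mul(-9209, Rational(-1, 6929)), Mul(2047, Pow(Pow(18, 2), -1))) = Add(Rational(9209, 6929), Mul(2047, Pow(324, -1))) = Add(Rational(9209, 6929), Mul(2047, Rational(1, 324))) = Add(Rational(9209, 6929), Rational(2047, 324)) = Rational(17167379, 2244996)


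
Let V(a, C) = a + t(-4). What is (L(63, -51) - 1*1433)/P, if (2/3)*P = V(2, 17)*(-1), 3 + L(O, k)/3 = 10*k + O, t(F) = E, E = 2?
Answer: 2783/6 ≈ 463.83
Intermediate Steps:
t(F) = 2
V(a, C) = 2 + a (V(a, C) = a + 2 = 2 + a)
L(O, k) = -9 + 3*O + 30*k (L(O, k) = -9 + 3*(10*k + O) = -9 + 3*(O + 10*k) = -9 + (3*O + 30*k) = -9 + 3*O + 30*k)
P = -6 (P = 3*((2 + 2)*(-1))/2 = 3*(4*(-1))/2 = (3/2)*(-4) = -6)
(L(63, -51) - 1*1433)/P = ((-9 + 3*63 + 30*(-51)) - 1*1433)/(-6) = ((-9 + 189 - 1530) - 1433)*(-⅙) = (-1350 - 1433)*(-⅙) = -2783*(-⅙) = 2783/6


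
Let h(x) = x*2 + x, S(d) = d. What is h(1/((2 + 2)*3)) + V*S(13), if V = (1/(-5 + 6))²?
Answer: 53/4 ≈ 13.250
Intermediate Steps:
h(x) = 3*x (h(x) = 2*x + x = 3*x)
V = 1 (V = (1/1)² = 1² = 1)
h(1/((2 + 2)*3)) + V*S(13) = 3*(1/((2 + 2)*3)) + 1*13 = 3*((⅓)/4) + 13 = 3*((¼)*(⅓)) + 13 = 3*(1/12) + 13 = ¼ + 13 = 53/4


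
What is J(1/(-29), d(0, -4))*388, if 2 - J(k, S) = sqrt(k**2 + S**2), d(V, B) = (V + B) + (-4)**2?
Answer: 776 - 388*sqrt(121105)/29 ≈ -3880.0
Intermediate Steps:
d(V, B) = 16 + B + V (d(V, B) = (B + V) + 16 = 16 + B + V)
J(k, S) = 2 - sqrt(S**2 + k**2) (J(k, S) = 2 - sqrt(k**2 + S**2) = 2 - sqrt(S**2 + k**2))
J(1/(-29), d(0, -4))*388 = (2 - sqrt((16 - 4 + 0)**2 + (1/(-29))**2))*388 = (2 - sqrt(12**2 + (-1/29)**2))*388 = (2 - sqrt(144 + 1/841))*388 = (2 - sqrt(121105/841))*388 = (2 - sqrt(121105)/29)*388 = 776 - 388*sqrt(121105)/29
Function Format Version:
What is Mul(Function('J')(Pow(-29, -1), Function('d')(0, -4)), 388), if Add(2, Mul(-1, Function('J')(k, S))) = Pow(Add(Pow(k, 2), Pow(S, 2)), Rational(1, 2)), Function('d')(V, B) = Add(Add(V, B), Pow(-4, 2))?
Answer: Add(776, Mul(Rational(-388, 29), Pow(121105, Rational(1, 2)))) ≈ -3880.0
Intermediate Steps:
Function('d')(V, B) = Add(16, B, V) (Function('d')(V, B) = Add(Add(B, V), 16) = Add(16, B, V))
Function('J')(k, S) = Add(2, Mul(-1, Pow(Add(Pow(S, 2), Pow(k, 2)), Rational(1, 2)))) (Function('J')(k, S) = Add(2, Mul(-1, Pow(Add(Pow(k, 2), Pow(S, 2)), Rational(1, 2)))) = Add(2, Mul(-1, Pow(Add(Pow(S, 2), Pow(k, 2)), Rational(1, 2)))))
Mul(Function('J')(Pow(-29, -1), Function('d')(0, -4)), 388) = Mul(Add(2, Mul(-1, Pow(Add(Pow(Add(16, -4, 0), 2), Pow(Pow(-29, -1), 2)), Rational(1, 2)))), 388) = Mul(Add(2, Mul(-1, Pow(Add(Pow(12, 2), Pow(Rational(-1, 29), 2)), Rational(1, 2)))), 388) = Mul(Add(2, Mul(-1, Pow(Add(144, Rational(1, 841)), Rational(1, 2)))), 388) = Mul(Add(2, Mul(-1, Pow(Rational(121105, 841), Rational(1, 2)))), 388) = Mul(Add(2, Mul(-1, Mul(Rational(1, 29), Pow(121105, Rational(1, 2))))), 388) = Mul(Add(2, Mul(Rational(-1, 29), Pow(121105, Rational(1, 2)))), 388) = Add(776, Mul(Rational(-388, 29), Pow(121105, Rational(1, 2))))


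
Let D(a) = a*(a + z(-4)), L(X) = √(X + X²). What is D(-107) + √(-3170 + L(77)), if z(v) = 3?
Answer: 11128 + √(-3170 + √6006) ≈ 11128.0 + 55.61*I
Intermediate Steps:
D(a) = a*(3 + a) (D(a) = a*(a + 3) = a*(3 + a))
D(-107) + √(-3170 + L(77)) = -107*(3 - 107) + √(-3170 + √(77*(1 + 77))) = -107*(-104) + √(-3170 + √(77*78)) = 11128 + √(-3170 + √6006)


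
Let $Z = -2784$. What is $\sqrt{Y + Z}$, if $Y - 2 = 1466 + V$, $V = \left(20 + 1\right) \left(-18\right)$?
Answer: $11 i \sqrt{14} \approx 41.158 i$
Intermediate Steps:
$V = -378$ ($V = 21 \left(-18\right) = -378$)
$Y = 1090$ ($Y = 2 + \left(1466 - 378\right) = 2 + 1088 = 1090$)
$\sqrt{Y + Z} = \sqrt{1090 - 2784} = \sqrt{-1694} = 11 i \sqrt{14}$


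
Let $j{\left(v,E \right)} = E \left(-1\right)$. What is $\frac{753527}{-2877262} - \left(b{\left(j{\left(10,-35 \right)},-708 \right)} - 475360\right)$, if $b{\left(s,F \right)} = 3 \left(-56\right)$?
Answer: $\frac{1368217890809}{2877262} \approx 4.7553 \cdot 10^{5}$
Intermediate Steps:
$j{\left(v,E \right)} = - E$
$b{\left(s,F \right)} = -168$
$\frac{753527}{-2877262} - \left(b{\left(j{\left(10,-35 \right)},-708 \right)} - 475360\right) = \frac{753527}{-2877262} - \left(-168 - 475360\right) = 753527 \left(- \frac{1}{2877262}\right) - \left(-168 - 475360\right) = - \frac{753527}{2877262} - -475528 = - \frac{753527}{2877262} + 475528 = \frac{1368217890809}{2877262}$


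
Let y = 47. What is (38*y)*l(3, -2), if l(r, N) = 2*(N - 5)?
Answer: -25004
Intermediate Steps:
l(r, N) = -10 + 2*N (l(r, N) = 2*(-5 + N) = -10 + 2*N)
(38*y)*l(3, -2) = (38*47)*(-10 + 2*(-2)) = 1786*(-10 - 4) = 1786*(-14) = -25004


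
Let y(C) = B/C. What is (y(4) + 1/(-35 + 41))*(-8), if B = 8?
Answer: -52/3 ≈ -17.333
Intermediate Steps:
y(C) = 8/C
(y(4) + 1/(-35 + 41))*(-8) = (8/4 + 1/(-35 + 41))*(-8) = (8*(1/4) + 1/6)*(-8) = (2 + 1/6)*(-8) = (13/6)*(-8) = -52/3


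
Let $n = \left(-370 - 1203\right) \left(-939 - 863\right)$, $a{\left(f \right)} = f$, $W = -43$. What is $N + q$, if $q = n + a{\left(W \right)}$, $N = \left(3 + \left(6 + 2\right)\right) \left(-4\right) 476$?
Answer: $2813559$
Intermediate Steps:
$n = 2834546$ ($n = \left(-1573\right) \left(-1802\right) = 2834546$)
$N = -20944$ ($N = \left(3 + 8\right) \left(-4\right) 476 = 11 \left(-4\right) 476 = \left(-44\right) 476 = -20944$)
$q = 2834503$ ($q = 2834546 - 43 = 2834503$)
$N + q = -20944 + 2834503 = 2813559$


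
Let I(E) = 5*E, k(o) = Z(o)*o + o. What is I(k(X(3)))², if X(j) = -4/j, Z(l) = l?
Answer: 400/81 ≈ 4.9383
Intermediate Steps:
k(o) = o + o² (k(o) = o*o + o = o² + o = o + o²)
I(k(X(3)))² = (5*((-4/3)*(1 - 4/3)))² = (5*((-4*⅓)*(1 - 4*⅓)))² = (5*(-4*(1 - 4/3)/3))² = (5*(-4/3*(-⅓)))² = (5*(4/9))² = (20/9)² = 400/81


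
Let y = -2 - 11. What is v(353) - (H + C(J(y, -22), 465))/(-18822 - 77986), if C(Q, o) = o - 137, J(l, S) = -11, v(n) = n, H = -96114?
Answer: 17038719/48404 ≈ 352.01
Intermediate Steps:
y = -13
C(Q, o) = -137 + o
v(353) - (H + C(J(y, -22), 465))/(-18822 - 77986) = 353 - (-96114 + (-137 + 465))/(-18822 - 77986) = 353 - (-96114 + 328)/(-96808) = 353 - (-95786)*(-1)/96808 = 353 - 1*47893/48404 = 353 - 47893/48404 = 17038719/48404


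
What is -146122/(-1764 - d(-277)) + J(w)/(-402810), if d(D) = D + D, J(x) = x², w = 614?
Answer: 2920161883/24370005 ≈ 119.83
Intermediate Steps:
d(D) = 2*D
-146122/(-1764 - d(-277)) + J(w)/(-402810) = -146122/(-1764 - 2*(-277)) + 614²/(-402810) = -146122/(-1764 - 1*(-554)) + 376996*(-1/402810) = -146122/(-1764 + 554) - 188498/201405 = -146122/(-1210) - 188498/201405 = -146122*(-1/1210) - 188498/201405 = 73061/605 - 188498/201405 = 2920161883/24370005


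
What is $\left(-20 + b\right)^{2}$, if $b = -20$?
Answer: $1600$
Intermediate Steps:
$\left(-20 + b\right)^{2} = \left(-20 - 20\right)^{2} = \left(-40\right)^{2} = 1600$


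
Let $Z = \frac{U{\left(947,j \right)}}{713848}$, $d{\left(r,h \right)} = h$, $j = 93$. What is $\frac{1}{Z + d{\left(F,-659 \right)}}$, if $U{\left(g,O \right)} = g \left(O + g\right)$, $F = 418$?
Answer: $- \frac{89231}{58680119} \approx -0.0015206$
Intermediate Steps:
$Z = \frac{123110}{89231}$ ($Z = \frac{947 \left(93 + 947\right)}{713848} = 947 \cdot 1040 \cdot \frac{1}{713848} = 984880 \cdot \frac{1}{713848} = \frac{123110}{89231} \approx 1.3797$)
$\frac{1}{Z + d{\left(F,-659 \right)}} = \frac{1}{\frac{123110}{89231} - 659} = \frac{1}{- \frac{58680119}{89231}} = - \frac{89231}{58680119}$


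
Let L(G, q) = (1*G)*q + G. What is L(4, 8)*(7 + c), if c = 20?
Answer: 972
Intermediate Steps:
L(G, q) = G + G*q (L(G, q) = G*q + G = G + G*q)
L(4, 8)*(7 + c) = (4*(1 + 8))*(7 + 20) = (4*9)*27 = 36*27 = 972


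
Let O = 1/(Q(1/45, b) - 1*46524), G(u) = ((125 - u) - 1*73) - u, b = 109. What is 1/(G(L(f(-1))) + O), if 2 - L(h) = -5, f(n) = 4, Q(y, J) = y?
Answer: 2093579/79555957 ≈ 0.026316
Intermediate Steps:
L(h) = 7 (L(h) = 2 - 1*(-5) = 2 + 5 = 7)
G(u) = 52 - 2*u (G(u) = ((125 - u) - 73) - u = (52 - u) - u = 52 - 2*u)
O = -45/2093579 (O = 1/(1/45 - 1*46524) = 1/(1/45 - 46524) = 1/(-2093579/45) = -45/2093579 ≈ -2.1494e-5)
1/(G(L(f(-1))) + O) = 1/((52 - 2*7) - 45/2093579) = 1/((52 - 14) - 45/2093579) = 1/(38 - 45/2093579) = 1/(79555957/2093579) = 2093579/79555957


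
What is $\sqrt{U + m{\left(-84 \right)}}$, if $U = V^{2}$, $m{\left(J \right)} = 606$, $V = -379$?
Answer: $\sqrt{144247} \approx 379.8$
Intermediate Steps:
$U = 143641$ ($U = \left(-379\right)^{2} = 143641$)
$\sqrt{U + m{\left(-84 \right)}} = \sqrt{143641 + 606} = \sqrt{144247}$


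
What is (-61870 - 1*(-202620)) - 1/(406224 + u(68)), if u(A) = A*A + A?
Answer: 57836426999/410916 ≈ 1.4075e+5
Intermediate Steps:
u(A) = A + A² (u(A) = A² + A = A + A²)
(-61870 - 1*(-202620)) - 1/(406224 + u(68)) = (-61870 - 1*(-202620)) - 1/(406224 + 68*(1 + 68)) = (-61870 + 202620) - 1/(406224 + 68*69) = 140750 - 1/(406224 + 4692) = 140750 - 1/410916 = 57836426999/410916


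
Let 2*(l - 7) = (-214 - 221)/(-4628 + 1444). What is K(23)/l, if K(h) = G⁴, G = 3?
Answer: 515808/45011 ≈ 11.460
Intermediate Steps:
l = 45011/6368 (l = 7 + ((-214 - 221)/(-4628 + 1444))/2 = 7 + (-435/(-3184))/2 = 7 + (-435*(-1/3184))/2 = 7 + (½)*(435/3184) = 7 + 435/6368 = 45011/6368 ≈ 7.0683)
K(h) = 81 (K(h) = 3⁴ = 81)
K(23)/l = 81/(45011/6368) = 81*(6368/45011) = 515808/45011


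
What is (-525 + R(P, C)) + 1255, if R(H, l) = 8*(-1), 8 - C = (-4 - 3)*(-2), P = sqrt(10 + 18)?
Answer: 722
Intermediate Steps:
P = 2*sqrt(7) (P = sqrt(28) = 2*sqrt(7) ≈ 5.2915)
C = -6 (C = 8 - (-4 - 3)*(-2) = 8 - (-7)*(-2) = 8 - 1*14 = 8 - 14 = -6)
R(H, l) = -8
(-525 + R(P, C)) + 1255 = (-525 - 8) + 1255 = -533 + 1255 = 722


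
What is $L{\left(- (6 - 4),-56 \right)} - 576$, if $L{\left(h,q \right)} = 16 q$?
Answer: $-1472$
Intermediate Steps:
$L{\left(- (6 - 4),-56 \right)} - 576 = 16 \left(-56\right) - 576 = -896 - 576 = -1472$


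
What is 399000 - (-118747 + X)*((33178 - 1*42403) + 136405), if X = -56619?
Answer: 22303446880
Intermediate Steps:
399000 - (-118747 + X)*((33178 - 1*42403) + 136405) = 399000 - (-118747 - 56619)*((33178 - 1*42403) + 136405) = 399000 - (-175366)*((33178 - 42403) + 136405) = 399000 - (-175366)*(-9225 + 136405) = 399000 - (-175366)*127180 = 399000 - 1*(-22303047880) = 399000 + 22303047880 = 22303446880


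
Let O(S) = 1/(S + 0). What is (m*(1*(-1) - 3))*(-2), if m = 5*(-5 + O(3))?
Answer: -560/3 ≈ -186.67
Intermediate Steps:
O(S) = 1/S
m = -70/3 (m = 5*(-5 + 1/3) = 5*(-5 + ⅓) = 5*(-14/3) = -70/3 ≈ -23.333)
(m*(1*(-1) - 3))*(-2) = -70*(1*(-1) - 3)/3*(-2) = -70*(-1 - 3)/3*(-2) = -70/3*(-4)*(-2) = (280/3)*(-2) = -560/3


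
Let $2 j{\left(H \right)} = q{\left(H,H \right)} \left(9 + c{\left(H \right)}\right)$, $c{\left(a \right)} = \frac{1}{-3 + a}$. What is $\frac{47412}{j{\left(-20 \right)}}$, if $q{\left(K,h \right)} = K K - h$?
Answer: $\frac{90873}{3605} \approx 25.207$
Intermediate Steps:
$q{\left(K,h \right)} = K^{2} - h$
$j{\left(H \right)} = \frac{\left(9 + \frac{1}{-3 + H}\right) \left(H^{2} - H\right)}{2}$ ($j{\left(H \right)} = \frac{\left(H^{2} - H\right) \left(9 + \frac{1}{-3 + H}\right)}{2} = \frac{\left(9 + \frac{1}{-3 + H}\right) \left(H^{2} - H\right)}{2}$)
$\frac{47412}{j{\left(-20 \right)}} = \frac{47412}{\frac{1}{2} \left(-20\right) \frac{1}{-3 - 20} \left(-1 - 20\right) \left(-26 + 9 \left(-20\right)\right)} = \frac{47412}{\frac{1}{2} \left(-20\right) \frac{1}{-23} \left(-21\right) \left(-26 - 180\right)} = \frac{47412}{\frac{1}{2} \left(-20\right) \left(- \frac{1}{23}\right) \left(-21\right) \left(-206\right)} = \frac{47412}{\frac{43260}{23}} = 47412 \cdot \frac{23}{43260} = \frac{90873}{3605}$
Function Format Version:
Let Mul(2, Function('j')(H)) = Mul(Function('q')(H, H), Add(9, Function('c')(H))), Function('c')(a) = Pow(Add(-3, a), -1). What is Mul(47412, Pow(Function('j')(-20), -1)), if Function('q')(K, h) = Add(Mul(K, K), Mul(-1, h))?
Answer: Rational(90873, 3605) ≈ 25.207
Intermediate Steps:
Function('q')(K, h) = Add(Pow(K, 2), Mul(-1, h))
Function('j')(H) = Mul(Rational(1, 2), Add(9, Pow(Add(-3, H), -1)), Add(Pow(H, 2), Mul(-1, H))) (Function('j')(H) = Mul(Rational(1, 2), Mul(Add(Pow(H, 2), Mul(-1, H)), Add(9, Pow(Add(-3, H), -1)))) = Mul(Rational(1, 2), Mul(Add(9, Pow(Add(-3, H), -1)), Add(Pow(H, 2), Mul(-1, H)))) = Mul(Rational(1, 2), Add(9, Pow(Add(-3, H), -1)), Add(Pow(H, 2), Mul(-1, H))))
Mul(47412, Pow(Function('j')(-20), -1)) = Mul(47412, Pow(Mul(Rational(1, 2), -20, Pow(Add(-3, -20), -1), Add(-1, -20), Add(-26, Mul(9, -20))), -1)) = Mul(47412, Pow(Mul(Rational(1, 2), -20, Pow(-23, -1), -21, Add(-26, -180)), -1)) = Mul(47412, Pow(Mul(Rational(1, 2), -20, Rational(-1, 23), -21, -206), -1)) = Mul(47412, Pow(Rational(43260, 23), -1)) = Mul(47412, Rational(23, 43260)) = Rational(90873, 3605)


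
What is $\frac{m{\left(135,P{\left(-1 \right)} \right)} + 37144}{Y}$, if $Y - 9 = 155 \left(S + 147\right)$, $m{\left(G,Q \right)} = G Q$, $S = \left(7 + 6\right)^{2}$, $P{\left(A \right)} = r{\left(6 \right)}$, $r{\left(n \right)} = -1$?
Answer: $\frac{37009}{48989} \approx 0.75546$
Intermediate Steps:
$P{\left(A \right)} = -1$
$S = 169$ ($S = 13^{2} = 169$)
$Y = 48989$ ($Y = 9 + 155 \left(169 + 147\right) = 9 + 155 \cdot 316 = 9 + 48980 = 48989$)
$\frac{m{\left(135,P{\left(-1 \right)} \right)} + 37144}{Y} = \frac{135 \left(-1\right) + 37144}{48989} = \left(-135 + 37144\right) \frac{1}{48989} = 37009 \cdot \frac{1}{48989} = \frac{37009}{48989}$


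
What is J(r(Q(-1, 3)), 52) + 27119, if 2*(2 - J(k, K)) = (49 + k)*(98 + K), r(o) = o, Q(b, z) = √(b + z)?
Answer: 23446 - 75*√2 ≈ 23340.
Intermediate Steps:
J(k, K) = 2 - (49 + k)*(98 + K)/2
J(r(Q(-1, 3)), 52) + 27119 = (-2399 - 49*√(-1 + 3) - 49/2*52 - ½*52*√(-1 + 3)) + 27119 = (-2399 - 49*√2 - 1274 - ½*52*√2) + 27119 = (-2399 - 49*√2 - 1274 - 26*√2) + 27119 = (-3673 - 75*√2) + 27119 = 23446 - 75*√2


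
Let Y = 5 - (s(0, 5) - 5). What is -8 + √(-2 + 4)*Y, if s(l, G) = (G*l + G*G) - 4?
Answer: -8 - 11*√2 ≈ -23.556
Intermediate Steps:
s(l, G) = -4 + G² + G*l (s(l, G) = (G*l + G²) - 4 = (G² + G*l) - 4 = -4 + G² + G*l)
Y = -11 (Y = 5 - ((-4 + 5² + 5*0) - 5) = 5 - ((-4 + 25 + 0) - 5) = 5 - (21 - 5) = 5 - 1*16 = 5 - 16 = -11)
-8 + √(-2 + 4)*Y = -8 + √(-2 + 4)*(-11) = -8 + √2*(-11) = -8 - 11*√2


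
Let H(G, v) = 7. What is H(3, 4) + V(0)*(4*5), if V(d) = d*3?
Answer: 7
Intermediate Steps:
V(d) = 3*d
H(3, 4) + V(0)*(4*5) = 7 + (3*0)*(4*5) = 7 + 0*20 = 7 + 0 = 7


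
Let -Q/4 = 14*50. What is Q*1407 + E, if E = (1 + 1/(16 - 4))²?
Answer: -567302231/144 ≈ -3.9396e+6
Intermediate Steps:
Q = -2800 (Q = -56*50 = -4*700 = -2800)
E = 169/144 (E = (1 + 1/12)² = (13/12)² = 169/144 ≈ 1.1736)
Q*1407 + E = -2800*1407 + 169/144 = -3939600 + 169/144 = -567302231/144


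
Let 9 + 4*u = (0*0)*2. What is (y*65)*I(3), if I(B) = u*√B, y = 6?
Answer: -1755*√3/2 ≈ -1519.9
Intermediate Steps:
u = -9/4 (u = -9/4 + ((0*0)*2)/4 = -9/4 + (0*2)/4 = -9/4 + (¼)*0 = -9/4 + 0 = -9/4 ≈ -2.2500)
I(B) = -9*√B/4
(y*65)*I(3) = (6*65)*(-9*√3/4) = 390*(-9*√3/4) = -1755*√3/2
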